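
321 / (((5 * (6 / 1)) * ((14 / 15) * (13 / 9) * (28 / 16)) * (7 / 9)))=26001 / 4459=5.83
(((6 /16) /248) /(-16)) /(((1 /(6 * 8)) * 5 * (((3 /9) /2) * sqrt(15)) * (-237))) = 3 * sqrt(15) /1959200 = 0.00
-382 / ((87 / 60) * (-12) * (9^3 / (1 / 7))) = 1910 / 443961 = 0.00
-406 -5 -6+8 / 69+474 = 3941 / 69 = 57.12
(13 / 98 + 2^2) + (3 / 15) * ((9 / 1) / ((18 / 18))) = 2907 / 490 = 5.93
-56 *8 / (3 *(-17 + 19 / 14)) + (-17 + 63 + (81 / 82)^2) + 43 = 439655957 / 4417668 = 99.52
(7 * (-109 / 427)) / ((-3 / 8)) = 872 / 183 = 4.77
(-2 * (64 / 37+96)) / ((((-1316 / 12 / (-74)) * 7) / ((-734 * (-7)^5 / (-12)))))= 910371392 / 47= 19369604.09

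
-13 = -13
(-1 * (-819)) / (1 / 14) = 11466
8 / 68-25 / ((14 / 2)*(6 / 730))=-155083 / 357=-434.41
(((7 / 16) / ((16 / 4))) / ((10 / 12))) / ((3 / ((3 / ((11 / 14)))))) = 147 / 880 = 0.17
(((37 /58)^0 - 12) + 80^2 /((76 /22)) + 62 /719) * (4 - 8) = -100638828 /13661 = -7366.87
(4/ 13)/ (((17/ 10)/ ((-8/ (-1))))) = 320/ 221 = 1.45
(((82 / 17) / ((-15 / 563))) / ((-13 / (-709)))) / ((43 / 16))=-523707104 / 142545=-3673.98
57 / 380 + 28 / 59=737 / 1180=0.62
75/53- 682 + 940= 13749/53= 259.42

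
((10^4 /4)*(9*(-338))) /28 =-1901250 /7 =-271607.14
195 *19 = 3705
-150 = -150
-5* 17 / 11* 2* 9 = -1530 / 11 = -139.09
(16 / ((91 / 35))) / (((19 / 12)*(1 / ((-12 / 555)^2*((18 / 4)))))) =13824 / 1690715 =0.01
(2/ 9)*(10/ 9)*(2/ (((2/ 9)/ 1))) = 20/ 9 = 2.22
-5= -5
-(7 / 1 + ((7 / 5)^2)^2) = -6776 / 625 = -10.84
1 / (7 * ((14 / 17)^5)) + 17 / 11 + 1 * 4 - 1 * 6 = -3205413 / 41412448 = -0.08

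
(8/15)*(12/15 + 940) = 12544/25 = 501.76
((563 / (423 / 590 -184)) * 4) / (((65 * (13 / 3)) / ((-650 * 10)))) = 398604000 / 1405781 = 283.55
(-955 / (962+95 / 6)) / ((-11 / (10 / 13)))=57300 / 838981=0.07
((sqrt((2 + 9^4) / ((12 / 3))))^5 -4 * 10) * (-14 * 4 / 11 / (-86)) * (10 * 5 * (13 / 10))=-72800 / 473 + 19598200895 * sqrt(6563) / 3784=419581296.18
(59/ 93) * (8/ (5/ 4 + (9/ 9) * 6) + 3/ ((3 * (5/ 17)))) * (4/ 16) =38527/ 53940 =0.71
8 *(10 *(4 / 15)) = 64 / 3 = 21.33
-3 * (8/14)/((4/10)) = -30/7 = -4.29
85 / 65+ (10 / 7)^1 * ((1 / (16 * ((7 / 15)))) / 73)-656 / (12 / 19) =-1157714587 / 1116024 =-1037.36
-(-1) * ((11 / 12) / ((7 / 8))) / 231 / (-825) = -2 / 363825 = -0.00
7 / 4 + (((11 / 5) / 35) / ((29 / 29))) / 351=430019 / 245700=1.75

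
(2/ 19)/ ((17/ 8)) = 16/ 323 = 0.05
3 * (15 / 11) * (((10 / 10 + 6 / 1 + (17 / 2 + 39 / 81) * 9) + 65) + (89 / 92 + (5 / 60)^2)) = 2547055 / 4048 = 629.21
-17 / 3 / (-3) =17 / 9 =1.89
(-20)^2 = 400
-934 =-934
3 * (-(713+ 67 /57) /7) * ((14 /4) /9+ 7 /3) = -142478 /171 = -833.20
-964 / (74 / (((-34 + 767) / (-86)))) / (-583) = -176653 / 927553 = -0.19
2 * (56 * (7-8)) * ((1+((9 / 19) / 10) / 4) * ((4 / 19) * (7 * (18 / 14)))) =-387576 / 1805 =-214.72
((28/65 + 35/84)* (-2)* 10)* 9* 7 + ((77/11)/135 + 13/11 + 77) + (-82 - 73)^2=444699641/19305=23035.46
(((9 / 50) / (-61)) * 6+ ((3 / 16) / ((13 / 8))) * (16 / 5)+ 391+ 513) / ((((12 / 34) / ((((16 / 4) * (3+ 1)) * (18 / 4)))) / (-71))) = -259680290196 / 19825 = -13098627.50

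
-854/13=-65.69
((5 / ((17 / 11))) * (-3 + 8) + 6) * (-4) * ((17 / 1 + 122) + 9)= -223184 / 17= -13128.47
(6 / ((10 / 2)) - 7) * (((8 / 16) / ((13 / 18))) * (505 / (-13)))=26361 / 169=155.98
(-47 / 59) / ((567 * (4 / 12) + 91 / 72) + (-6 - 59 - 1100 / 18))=-3384 / 272521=-0.01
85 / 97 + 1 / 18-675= -1176923 / 1746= -674.07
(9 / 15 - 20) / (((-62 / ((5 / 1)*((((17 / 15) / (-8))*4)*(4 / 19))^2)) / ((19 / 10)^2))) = 28033 / 348750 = 0.08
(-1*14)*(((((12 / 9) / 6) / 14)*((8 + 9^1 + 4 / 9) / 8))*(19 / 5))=-2983 / 1620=-1.84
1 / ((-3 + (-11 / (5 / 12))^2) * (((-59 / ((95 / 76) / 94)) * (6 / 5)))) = -625 / 2309221296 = -0.00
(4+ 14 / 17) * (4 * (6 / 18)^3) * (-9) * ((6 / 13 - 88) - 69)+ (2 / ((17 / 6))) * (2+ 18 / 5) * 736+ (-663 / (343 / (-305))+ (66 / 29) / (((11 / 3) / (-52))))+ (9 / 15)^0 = 147540036178 / 32974305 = 4474.39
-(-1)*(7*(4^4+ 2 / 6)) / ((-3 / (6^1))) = -10766 / 3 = -3588.67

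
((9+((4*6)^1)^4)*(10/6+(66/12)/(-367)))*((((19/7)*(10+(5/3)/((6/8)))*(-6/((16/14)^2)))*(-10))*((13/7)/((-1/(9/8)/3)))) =-245895709219875/46976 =-5234496534.82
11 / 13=0.85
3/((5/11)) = 33/5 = 6.60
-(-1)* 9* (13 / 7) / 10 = 117 / 70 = 1.67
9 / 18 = 1 / 2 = 0.50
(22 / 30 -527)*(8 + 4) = -31576 / 5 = -6315.20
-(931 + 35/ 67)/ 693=-2972/ 2211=-1.34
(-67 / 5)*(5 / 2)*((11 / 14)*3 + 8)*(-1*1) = 9715 / 28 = 346.96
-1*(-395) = 395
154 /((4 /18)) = 693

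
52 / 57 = 0.91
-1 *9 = -9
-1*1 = -1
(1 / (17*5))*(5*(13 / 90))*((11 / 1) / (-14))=-143 / 21420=-0.01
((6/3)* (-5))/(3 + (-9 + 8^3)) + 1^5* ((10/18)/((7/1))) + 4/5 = 68506/79695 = 0.86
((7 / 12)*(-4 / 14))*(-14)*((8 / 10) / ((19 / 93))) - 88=-78.86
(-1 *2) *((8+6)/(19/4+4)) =-16/5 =-3.20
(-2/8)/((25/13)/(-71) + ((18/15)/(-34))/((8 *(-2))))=313820/31231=10.05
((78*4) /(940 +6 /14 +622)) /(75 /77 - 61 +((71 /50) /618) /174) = -904172068800 /271791446759821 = -0.00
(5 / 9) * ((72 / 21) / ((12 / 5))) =50 / 63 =0.79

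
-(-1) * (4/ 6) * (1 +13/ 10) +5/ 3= 16/ 5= 3.20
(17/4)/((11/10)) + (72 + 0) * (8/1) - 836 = -5635/22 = -256.14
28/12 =7/3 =2.33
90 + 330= 420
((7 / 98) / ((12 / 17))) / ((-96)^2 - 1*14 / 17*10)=289 / 26297376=0.00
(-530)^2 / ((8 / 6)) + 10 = 210685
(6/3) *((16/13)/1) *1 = 32/13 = 2.46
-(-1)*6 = 6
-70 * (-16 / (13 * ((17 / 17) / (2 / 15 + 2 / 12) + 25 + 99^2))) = 210 / 23959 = 0.01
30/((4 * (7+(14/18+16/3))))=135/236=0.57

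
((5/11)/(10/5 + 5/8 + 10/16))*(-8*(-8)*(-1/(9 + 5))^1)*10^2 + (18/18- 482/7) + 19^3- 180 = 6553754/1001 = 6547.21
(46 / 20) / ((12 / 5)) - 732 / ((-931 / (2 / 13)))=313505 / 290472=1.08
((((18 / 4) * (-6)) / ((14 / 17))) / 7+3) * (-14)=165 / 7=23.57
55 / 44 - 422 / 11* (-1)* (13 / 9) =22439 / 396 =56.66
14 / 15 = 0.93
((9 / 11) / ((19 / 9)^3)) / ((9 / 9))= 0.09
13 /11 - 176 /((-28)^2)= 516 /539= 0.96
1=1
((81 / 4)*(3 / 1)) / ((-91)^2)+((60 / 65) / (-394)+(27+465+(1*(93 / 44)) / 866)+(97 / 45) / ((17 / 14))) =23481011120798599 / 47553338752920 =493.78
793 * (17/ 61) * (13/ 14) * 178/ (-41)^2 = 255697/ 11767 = 21.73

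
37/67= 0.55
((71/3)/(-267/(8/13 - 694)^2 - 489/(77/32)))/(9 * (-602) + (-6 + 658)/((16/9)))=1776823022128/77068204518789585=0.00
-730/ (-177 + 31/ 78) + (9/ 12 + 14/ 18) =561493/ 99180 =5.66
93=93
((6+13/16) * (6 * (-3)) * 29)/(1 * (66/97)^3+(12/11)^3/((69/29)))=-88317260673389/21374582080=-4131.88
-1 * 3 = -3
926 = 926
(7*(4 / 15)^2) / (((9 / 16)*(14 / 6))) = 256 / 675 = 0.38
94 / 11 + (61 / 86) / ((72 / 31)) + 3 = 807185 / 68112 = 11.85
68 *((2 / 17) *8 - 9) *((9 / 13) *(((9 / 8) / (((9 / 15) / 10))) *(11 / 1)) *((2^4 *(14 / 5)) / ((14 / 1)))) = -3255120 / 13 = -250393.85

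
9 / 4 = 2.25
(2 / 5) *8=16 / 5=3.20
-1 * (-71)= 71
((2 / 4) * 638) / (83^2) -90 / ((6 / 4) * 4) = -103016 / 6889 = -14.95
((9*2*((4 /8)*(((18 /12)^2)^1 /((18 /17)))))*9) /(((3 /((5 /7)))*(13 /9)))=28.37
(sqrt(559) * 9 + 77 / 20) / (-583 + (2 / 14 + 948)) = 539 / 51120 + 7 * sqrt(559) / 284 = 0.59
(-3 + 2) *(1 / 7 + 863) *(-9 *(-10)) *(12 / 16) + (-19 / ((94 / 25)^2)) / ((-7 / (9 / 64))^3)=-46288829915326485 / 794492403712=-58262.14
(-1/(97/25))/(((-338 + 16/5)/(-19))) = -2375/162378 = -0.01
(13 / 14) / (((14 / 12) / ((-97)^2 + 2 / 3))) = 7489.33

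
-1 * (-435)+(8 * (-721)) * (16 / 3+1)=-108287 / 3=-36095.67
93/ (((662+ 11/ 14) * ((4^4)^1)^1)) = 217/ 395904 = 0.00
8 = 8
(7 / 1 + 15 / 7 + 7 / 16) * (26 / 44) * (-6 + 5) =-13949 / 2464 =-5.66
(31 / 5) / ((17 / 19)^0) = 31 / 5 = 6.20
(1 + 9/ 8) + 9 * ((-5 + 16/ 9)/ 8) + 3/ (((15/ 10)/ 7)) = 25/ 2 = 12.50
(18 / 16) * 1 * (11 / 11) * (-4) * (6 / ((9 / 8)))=-24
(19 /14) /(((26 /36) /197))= 33687 /91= 370.19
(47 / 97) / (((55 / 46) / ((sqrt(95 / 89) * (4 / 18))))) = 4324 * sqrt(8455) / 4273335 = 0.09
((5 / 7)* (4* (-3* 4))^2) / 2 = 5760 / 7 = 822.86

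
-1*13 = -13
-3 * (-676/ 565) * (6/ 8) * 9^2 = 123201/ 565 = 218.05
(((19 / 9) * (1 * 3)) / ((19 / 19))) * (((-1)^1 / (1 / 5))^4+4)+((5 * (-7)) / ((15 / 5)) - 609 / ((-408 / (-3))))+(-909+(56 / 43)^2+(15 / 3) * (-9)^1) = 3015.22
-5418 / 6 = -903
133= 133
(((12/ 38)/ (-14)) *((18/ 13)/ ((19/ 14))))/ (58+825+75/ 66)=-2376/ 91283543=-0.00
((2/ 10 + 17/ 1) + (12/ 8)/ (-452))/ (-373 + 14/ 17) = -69547/ 1505160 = -0.05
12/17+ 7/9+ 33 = 5276/153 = 34.48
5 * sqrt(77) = 43.87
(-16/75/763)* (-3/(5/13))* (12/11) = 2496/1049125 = 0.00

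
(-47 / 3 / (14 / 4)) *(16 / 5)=-14.32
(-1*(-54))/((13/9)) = 486/13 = 37.38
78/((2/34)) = 1326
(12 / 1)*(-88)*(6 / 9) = -704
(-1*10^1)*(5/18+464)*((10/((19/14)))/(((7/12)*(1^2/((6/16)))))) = -417850/19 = -21992.11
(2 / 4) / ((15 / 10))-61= -182 / 3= -60.67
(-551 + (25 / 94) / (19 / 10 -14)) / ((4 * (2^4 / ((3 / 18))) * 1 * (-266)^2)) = -74611 / 3678988544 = -0.00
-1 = -1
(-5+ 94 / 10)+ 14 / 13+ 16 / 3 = 2108 / 195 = 10.81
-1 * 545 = -545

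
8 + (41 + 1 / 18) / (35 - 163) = 17693 / 2304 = 7.68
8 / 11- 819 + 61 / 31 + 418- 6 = -137868 / 341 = -404.30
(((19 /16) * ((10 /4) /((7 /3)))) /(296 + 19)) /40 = 19 /188160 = 0.00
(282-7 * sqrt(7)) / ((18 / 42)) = 658-49 * sqrt(7) / 3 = 614.79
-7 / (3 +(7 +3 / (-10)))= -70 / 97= -0.72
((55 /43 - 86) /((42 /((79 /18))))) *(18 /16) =-287797 /28896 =-9.96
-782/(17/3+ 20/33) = -374/3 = -124.67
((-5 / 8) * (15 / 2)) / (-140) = 15 / 448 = 0.03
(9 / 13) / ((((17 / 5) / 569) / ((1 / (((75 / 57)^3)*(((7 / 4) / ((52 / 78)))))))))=93666504 / 4834375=19.38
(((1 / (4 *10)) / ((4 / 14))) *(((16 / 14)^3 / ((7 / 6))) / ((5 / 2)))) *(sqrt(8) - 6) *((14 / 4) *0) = 0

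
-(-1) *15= 15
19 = 19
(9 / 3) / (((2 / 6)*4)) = 9 / 4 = 2.25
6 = 6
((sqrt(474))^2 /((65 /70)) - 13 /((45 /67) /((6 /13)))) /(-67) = -97798 /13065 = -7.49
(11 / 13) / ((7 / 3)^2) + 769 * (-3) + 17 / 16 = -23500531 / 10192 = -2305.78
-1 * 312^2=-97344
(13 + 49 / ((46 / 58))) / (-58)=-860 / 667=-1.29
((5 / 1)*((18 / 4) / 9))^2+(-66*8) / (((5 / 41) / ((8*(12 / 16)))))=-519427 / 20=-25971.35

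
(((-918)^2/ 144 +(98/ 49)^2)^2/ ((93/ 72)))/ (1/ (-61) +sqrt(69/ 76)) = 3815872766250/ 7956863 +6125479966875 * sqrt(1311)/ 7956863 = 28353588.83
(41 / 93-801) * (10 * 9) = -2233560 / 31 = -72050.32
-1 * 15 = -15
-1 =-1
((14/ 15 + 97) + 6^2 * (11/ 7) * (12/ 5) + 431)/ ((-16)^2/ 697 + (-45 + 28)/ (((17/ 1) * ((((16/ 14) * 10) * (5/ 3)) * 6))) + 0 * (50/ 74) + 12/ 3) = 7783426880/ 51036741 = 152.51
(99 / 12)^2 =68.06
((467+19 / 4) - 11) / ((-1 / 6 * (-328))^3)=49761 / 17643776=0.00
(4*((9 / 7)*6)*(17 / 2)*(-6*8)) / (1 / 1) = -88128 / 7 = -12589.71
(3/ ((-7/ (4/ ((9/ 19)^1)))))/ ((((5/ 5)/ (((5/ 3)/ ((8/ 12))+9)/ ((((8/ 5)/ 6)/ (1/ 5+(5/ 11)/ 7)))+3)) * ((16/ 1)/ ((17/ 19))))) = -25177/ 8624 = -2.92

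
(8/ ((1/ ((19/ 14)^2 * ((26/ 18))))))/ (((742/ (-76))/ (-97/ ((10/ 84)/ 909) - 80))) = 1320979144888/ 818055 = 1614780.36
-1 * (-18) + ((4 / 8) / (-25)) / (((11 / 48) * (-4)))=4956 / 275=18.02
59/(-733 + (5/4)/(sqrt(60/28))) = -0.08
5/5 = 1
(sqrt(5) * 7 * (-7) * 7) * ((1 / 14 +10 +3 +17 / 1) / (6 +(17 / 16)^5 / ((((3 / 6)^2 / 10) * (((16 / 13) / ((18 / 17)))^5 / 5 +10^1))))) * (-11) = 2427749875699341197312 * sqrt(5) / 239562250820287851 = 22660.56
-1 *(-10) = 10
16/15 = 1.07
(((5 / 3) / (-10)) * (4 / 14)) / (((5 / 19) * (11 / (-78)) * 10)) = 247 / 1925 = 0.13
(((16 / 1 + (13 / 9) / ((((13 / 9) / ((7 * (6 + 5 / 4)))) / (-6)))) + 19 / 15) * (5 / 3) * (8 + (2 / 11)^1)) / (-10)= 8617 / 22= 391.68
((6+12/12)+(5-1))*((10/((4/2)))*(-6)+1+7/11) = -312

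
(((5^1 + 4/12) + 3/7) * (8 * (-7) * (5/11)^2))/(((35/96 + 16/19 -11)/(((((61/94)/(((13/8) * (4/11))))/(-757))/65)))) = -16318720/107407557413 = -0.00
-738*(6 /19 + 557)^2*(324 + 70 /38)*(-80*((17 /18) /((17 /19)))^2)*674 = 767316337538102960 /171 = 4487230044082473.45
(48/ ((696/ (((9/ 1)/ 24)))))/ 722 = 0.00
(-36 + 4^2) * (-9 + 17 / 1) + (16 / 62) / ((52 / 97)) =-64286 / 403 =-159.52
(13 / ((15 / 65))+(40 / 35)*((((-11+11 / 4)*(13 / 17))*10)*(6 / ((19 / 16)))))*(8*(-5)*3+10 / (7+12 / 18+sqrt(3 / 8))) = 25067172*sqrt(6) / 1901501+69502912232 / 1901501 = 36583.90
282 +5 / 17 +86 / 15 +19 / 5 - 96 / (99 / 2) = 813136 / 2805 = 289.89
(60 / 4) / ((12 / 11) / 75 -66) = -4125 / 18146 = -0.23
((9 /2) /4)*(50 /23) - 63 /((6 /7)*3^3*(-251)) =510529 /207828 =2.46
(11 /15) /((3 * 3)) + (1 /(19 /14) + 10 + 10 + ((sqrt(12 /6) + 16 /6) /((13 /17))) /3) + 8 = 17 * sqrt(2) /39 + 999707 /33345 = 30.60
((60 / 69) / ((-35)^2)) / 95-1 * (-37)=19807029 / 535325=37.00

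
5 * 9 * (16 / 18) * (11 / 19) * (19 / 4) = 110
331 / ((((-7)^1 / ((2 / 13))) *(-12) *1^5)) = 0.61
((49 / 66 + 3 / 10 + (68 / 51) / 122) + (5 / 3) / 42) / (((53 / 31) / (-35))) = -14323829 / 640134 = -22.38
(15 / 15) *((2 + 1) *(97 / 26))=291 / 26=11.19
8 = 8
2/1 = 2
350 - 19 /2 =681 /2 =340.50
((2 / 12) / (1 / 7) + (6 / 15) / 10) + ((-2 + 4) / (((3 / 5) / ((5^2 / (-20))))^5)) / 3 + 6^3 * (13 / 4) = 6317621423 / 9331200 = 677.04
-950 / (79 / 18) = -17100 / 79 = -216.46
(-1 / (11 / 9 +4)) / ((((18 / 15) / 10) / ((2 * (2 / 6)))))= -50 / 47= -1.06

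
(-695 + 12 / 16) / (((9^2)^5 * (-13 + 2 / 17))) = 47209 / 3054423135276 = 0.00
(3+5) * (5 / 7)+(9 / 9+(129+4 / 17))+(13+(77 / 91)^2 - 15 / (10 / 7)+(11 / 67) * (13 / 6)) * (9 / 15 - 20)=1347274849 / 20211555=66.66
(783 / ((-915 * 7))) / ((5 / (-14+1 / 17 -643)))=2914848 / 181475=16.06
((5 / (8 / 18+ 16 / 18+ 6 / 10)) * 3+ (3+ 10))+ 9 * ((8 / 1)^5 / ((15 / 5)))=2851418 / 29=98324.76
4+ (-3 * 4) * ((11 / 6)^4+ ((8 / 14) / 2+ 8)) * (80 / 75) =-246.66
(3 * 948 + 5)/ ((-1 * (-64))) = 2849/ 64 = 44.52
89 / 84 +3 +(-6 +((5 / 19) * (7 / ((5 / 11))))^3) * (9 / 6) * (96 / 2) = 2514551111 / 576156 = 4364.36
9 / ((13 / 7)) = 63 / 13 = 4.85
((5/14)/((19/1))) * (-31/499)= -155/132734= -0.00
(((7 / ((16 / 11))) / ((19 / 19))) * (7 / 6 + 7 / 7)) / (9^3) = 1001 / 69984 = 0.01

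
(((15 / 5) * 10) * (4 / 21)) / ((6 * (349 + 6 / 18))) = 5 / 1834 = 0.00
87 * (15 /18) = 145 /2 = 72.50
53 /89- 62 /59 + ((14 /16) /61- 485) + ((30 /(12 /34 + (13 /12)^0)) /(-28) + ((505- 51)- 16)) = -19899002127 /412560568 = -48.23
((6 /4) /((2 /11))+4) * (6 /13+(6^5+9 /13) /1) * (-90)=-222932115 /26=-8574312.12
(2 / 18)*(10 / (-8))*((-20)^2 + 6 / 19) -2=-19699 / 342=-57.60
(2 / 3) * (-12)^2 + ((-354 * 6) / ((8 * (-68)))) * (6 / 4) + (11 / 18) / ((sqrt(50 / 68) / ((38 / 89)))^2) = 49449991241 / 484765200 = 102.01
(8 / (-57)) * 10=-80 / 57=-1.40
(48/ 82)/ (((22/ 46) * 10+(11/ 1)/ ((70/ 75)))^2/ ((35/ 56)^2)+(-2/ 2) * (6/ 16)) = 4976832/ 5971601989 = 0.00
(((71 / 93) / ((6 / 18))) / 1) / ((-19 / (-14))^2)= 13916 / 11191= 1.24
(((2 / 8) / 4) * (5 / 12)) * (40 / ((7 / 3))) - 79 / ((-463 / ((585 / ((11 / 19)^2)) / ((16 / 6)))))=175878245 / 1568644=112.12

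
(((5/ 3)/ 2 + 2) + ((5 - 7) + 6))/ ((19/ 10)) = 205/ 57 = 3.60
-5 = -5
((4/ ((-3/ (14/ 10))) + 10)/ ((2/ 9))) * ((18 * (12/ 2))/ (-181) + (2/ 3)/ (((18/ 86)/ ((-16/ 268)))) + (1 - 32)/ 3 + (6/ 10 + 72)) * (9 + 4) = 79816545926/ 2728575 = 29252.10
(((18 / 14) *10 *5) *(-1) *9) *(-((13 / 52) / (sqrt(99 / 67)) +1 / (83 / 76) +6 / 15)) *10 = 3375 *sqrt(737) / 77 +631800 / 83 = 8801.97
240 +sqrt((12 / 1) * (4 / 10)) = 2 * sqrt(30) / 5 +240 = 242.19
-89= -89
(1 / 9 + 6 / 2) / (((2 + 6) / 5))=35 / 18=1.94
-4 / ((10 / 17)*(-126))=17 / 315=0.05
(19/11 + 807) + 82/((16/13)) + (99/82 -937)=-218069/3608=-60.44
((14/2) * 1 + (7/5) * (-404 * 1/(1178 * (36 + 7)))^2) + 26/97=2261163380641/311106610565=7.27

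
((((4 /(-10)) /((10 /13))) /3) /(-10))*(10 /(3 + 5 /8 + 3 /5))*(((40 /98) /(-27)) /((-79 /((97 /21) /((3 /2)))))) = 6208 /256798269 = 0.00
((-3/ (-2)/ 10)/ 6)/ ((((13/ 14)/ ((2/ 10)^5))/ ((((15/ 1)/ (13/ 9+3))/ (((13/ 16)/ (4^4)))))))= 24192/ 2640625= 0.01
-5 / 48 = -0.10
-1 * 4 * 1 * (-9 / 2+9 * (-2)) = 90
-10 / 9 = -1.11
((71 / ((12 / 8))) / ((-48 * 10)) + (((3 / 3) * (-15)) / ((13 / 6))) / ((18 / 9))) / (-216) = 33323 / 2021760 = 0.02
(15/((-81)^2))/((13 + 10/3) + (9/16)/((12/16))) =4/29889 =0.00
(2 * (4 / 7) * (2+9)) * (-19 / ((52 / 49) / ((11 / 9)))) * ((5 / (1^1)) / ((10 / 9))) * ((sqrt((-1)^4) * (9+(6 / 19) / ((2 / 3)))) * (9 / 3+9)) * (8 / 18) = -813120 / 13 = -62547.69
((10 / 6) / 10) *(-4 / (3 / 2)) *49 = -196 / 9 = -21.78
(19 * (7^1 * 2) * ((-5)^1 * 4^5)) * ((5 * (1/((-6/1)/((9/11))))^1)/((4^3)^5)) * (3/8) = 29925/92274688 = 0.00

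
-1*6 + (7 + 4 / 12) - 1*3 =-5 / 3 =-1.67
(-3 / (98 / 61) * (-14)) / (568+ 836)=61 / 3276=0.02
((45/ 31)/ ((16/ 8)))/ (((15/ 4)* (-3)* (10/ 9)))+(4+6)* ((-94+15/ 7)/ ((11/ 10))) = -9967193/ 11935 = -835.12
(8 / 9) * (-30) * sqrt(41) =-80 * sqrt(41) / 3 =-170.75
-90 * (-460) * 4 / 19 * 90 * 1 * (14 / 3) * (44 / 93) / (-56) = -18216000 / 589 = -30926.99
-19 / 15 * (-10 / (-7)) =-1.81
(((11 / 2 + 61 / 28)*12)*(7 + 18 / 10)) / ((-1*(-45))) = 18.02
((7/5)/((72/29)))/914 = 0.00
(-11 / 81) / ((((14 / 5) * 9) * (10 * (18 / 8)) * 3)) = -11 / 137781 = -0.00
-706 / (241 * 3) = -706 / 723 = -0.98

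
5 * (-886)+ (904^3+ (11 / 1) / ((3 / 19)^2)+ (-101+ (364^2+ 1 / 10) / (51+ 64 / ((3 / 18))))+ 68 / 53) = 510962994406999 / 691650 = 738759480.09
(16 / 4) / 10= 0.40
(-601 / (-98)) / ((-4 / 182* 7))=-7813 / 196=-39.86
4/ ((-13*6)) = -2/ 39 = -0.05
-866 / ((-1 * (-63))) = -866 / 63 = -13.75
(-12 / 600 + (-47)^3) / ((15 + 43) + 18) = -5191151 / 3800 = -1366.09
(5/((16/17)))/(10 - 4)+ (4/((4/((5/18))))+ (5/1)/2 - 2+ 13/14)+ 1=7241/2016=3.59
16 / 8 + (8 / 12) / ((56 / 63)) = 11 / 4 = 2.75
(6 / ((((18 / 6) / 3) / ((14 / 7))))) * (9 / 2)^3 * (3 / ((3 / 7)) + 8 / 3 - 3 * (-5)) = 26973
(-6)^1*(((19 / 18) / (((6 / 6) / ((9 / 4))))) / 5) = -57 / 20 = -2.85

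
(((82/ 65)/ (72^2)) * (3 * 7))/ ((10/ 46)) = 6601/ 280800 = 0.02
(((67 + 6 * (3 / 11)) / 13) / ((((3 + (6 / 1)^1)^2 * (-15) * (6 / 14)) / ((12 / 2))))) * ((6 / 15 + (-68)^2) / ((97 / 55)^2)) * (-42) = 37637529160 / 9907677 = 3798.82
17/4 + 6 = 10.25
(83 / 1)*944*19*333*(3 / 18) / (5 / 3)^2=743599656 / 25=29743986.24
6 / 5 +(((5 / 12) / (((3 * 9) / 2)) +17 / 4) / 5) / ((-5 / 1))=8333 / 8100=1.03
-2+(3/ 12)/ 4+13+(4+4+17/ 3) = 1187/ 48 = 24.73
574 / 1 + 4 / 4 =575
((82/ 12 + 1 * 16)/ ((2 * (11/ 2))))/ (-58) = -137/ 3828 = -0.04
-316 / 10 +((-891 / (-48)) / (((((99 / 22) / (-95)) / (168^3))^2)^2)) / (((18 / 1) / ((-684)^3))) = -165675396189473689028065753538809036800158 / 5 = -33135079237894737805613150000000000000000.00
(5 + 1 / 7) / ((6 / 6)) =36 / 7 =5.14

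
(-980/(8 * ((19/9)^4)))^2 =2583879428025/67934252164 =38.04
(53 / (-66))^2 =2809 / 4356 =0.64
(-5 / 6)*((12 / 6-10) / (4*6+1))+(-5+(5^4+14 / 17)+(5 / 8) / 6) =621.19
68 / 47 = 1.45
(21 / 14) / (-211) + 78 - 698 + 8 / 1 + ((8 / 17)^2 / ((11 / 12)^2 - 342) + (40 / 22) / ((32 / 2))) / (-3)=-242023571621587 / 395434423956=-612.04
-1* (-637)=637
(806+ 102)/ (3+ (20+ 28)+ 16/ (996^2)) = 14074227/ 790513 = 17.80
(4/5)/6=2/15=0.13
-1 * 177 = -177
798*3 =2394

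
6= 6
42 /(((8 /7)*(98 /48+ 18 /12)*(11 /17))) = 882 /55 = 16.04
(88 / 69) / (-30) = -44 / 1035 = -0.04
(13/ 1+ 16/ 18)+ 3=152/ 9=16.89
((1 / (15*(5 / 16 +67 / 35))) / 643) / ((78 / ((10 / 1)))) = 0.00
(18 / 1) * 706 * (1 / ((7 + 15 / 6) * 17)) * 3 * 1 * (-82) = -6252336 / 323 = -19357.08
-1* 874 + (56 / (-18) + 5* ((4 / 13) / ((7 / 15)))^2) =-65208214 / 74529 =-874.94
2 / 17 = 0.12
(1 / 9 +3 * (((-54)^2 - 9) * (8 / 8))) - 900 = 7821.11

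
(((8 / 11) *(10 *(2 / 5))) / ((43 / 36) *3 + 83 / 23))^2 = 78004224 / 476767225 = 0.16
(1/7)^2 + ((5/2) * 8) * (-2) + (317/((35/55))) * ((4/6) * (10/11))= 38503/147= 261.93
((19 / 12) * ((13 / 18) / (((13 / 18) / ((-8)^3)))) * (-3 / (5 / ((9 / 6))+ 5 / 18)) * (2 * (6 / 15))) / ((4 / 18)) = 787968 / 325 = 2424.52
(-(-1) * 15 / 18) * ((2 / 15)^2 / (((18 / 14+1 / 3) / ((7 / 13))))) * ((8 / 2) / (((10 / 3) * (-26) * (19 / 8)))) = -392 / 4094025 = -0.00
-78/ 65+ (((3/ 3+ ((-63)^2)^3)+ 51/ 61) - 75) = 19069668151064/ 305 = 62523502134.64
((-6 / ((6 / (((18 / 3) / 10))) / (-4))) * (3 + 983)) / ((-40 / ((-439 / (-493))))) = -1317 / 25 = -52.68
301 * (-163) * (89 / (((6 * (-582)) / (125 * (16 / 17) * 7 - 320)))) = 629643.49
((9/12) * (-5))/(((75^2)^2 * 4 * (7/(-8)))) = 1/29531250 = 0.00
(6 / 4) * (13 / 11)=39 / 22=1.77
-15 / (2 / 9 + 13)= -135 / 119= -1.13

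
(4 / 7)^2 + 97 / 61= 5729 / 2989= 1.92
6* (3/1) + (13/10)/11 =1993/110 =18.12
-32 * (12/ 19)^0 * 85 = -2720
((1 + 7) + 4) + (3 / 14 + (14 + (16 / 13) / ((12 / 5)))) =14593 / 546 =26.73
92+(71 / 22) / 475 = 961471 / 10450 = 92.01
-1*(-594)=594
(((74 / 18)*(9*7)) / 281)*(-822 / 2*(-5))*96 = 51095520 / 281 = 181834.59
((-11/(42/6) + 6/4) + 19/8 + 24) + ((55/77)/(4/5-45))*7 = 324133/12376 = 26.19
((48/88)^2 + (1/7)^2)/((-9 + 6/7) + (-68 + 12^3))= 1885/9793861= 0.00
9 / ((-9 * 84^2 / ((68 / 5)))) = -17 / 8820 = -0.00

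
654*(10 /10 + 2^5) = 21582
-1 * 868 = -868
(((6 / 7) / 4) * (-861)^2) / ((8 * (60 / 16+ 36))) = 499.54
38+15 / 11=433 / 11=39.36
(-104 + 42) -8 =-70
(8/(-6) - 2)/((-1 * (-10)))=-1/3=-0.33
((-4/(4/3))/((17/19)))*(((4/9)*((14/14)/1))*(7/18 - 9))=5890/459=12.83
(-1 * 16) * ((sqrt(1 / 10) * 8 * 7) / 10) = -224 * sqrt(10) / 25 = -28.33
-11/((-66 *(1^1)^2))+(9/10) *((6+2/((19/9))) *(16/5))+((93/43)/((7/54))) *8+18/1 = 147250099/857850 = 171.65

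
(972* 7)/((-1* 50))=-3402/25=-136.08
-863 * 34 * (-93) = 2728806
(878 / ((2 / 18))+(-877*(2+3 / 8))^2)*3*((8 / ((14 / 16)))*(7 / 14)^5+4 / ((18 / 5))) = 3059774267 / 168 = 18212942.07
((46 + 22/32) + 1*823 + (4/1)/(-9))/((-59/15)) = -625855/2832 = -220.99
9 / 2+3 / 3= 11 / 2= 5.50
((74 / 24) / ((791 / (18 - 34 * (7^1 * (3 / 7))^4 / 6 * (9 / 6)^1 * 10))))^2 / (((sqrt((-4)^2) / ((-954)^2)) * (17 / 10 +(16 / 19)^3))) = 126918230726102895 / 1788375064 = 70968463.65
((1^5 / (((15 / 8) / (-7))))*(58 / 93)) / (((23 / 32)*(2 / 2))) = -103936 / 32085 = -3.24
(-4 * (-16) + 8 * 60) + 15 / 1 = 559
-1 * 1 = -1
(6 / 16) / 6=1 / 16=0.06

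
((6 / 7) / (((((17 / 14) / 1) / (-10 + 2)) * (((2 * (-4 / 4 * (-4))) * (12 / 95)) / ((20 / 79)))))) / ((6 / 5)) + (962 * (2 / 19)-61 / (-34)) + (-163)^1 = -61.12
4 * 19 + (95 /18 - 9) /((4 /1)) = 5405 /72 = 75.07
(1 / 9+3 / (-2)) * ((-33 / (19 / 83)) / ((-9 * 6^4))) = -22825 / 1329696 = -0.02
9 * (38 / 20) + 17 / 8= 769 / 40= 19.22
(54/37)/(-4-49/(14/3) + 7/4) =-72/629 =-0.11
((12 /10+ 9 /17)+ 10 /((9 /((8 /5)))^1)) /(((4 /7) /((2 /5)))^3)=920269 /765000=1.20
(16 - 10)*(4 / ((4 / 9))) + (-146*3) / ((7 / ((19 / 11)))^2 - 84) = 1475448 / 24395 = 60.48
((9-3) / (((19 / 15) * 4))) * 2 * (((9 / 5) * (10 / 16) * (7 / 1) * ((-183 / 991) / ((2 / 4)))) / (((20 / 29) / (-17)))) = 51154173 / 301264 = 169.80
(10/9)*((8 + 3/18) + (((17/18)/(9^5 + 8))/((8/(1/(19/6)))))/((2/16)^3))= 91640405/10098747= 9.07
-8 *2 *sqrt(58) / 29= -16 *sqrt(58) / 29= -4.20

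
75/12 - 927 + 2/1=-918.75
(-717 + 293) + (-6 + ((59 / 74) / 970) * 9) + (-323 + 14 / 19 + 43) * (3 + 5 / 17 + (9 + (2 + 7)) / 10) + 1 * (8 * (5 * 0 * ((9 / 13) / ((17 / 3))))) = -8590446795 / 4636988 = -1852.59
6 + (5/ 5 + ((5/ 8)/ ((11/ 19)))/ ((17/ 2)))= 5331/ 748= 7.13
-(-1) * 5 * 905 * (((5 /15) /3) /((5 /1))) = 905 /9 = 100.56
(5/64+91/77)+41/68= 1.86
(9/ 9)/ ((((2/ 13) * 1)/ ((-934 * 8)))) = -48568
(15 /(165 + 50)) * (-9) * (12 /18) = -18 /43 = -0.42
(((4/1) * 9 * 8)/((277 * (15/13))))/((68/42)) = 0.56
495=495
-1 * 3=-3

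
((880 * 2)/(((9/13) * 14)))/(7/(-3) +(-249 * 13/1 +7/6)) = -22880/408009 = -0.06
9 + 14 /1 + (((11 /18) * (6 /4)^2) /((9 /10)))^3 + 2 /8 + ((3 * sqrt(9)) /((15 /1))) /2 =6325619 /233280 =27.12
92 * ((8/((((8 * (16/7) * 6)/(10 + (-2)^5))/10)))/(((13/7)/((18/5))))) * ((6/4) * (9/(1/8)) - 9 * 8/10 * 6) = -12049884/65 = -185382.83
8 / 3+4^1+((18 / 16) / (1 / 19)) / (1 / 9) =4777 / 24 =199.04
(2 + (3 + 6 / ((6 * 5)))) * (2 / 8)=13 / 10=1.30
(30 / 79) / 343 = 30 / 27097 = 0.00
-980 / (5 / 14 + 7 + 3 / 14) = -6860 / 53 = -129.43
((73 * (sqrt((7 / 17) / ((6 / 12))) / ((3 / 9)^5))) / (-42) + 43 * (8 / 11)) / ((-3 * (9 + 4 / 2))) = 10.67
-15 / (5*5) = -3 / 5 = -0.60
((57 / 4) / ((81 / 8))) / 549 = 38 / 14823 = 0.00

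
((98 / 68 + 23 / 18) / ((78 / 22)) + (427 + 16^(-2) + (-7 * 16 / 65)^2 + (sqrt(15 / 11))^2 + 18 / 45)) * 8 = 2361900491321 / 682624800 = 3460.03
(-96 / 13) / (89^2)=-96 / 102973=-0.00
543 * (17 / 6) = 3077 / 2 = 1538.50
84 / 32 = 21 / 8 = 2.62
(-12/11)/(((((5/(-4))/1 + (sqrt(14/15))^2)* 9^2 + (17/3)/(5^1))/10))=7200/16181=0.44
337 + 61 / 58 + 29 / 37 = 727141 / 2146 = 338.84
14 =14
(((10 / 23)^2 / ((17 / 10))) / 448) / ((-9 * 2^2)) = -125 / 18129888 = -0.00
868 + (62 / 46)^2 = 460133 / 529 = 869.82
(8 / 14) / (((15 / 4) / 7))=16 / 15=1.07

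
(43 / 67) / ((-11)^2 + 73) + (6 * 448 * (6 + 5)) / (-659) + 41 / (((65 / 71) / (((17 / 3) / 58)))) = -980625953809 / 24219465855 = -40.49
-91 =-91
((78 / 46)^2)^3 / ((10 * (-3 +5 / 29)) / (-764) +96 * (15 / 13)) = 253374181998327 / 1181152452050425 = 0.21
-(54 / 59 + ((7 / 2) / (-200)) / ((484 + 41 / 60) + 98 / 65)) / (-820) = 409551213 / 366941980400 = 0.00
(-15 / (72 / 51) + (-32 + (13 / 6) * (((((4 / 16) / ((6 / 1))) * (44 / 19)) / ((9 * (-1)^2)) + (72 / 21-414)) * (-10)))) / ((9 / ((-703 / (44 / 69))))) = -649291407577 / 598752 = -1084407.91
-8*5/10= -4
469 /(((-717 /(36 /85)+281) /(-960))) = 5402880 /16943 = 318.89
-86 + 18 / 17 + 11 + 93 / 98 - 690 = -1271145 / 1666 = -762.99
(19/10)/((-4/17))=-323/40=-8.08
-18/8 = -9/4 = -2.25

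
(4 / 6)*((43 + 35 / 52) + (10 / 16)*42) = 606 / 13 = 46.62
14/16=7/8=0.88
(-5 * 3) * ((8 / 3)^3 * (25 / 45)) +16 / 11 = -139504 / 891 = -156.57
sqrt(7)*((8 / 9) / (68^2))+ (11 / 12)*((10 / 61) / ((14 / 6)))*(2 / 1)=sqrt(7) / 5202+ 55 / 427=0.13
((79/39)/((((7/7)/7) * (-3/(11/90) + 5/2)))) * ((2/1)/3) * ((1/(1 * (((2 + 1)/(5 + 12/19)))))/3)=-2603524/9703395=-0.27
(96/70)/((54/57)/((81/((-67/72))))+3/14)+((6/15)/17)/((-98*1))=246132739/36506225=6.74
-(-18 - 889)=907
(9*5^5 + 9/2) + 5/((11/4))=618889/22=28131.32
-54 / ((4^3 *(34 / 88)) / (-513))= 152361 / 136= 1120.30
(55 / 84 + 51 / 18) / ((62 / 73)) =21389 / 5208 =4.11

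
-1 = -1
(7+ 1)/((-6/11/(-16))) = 704/3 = 234.67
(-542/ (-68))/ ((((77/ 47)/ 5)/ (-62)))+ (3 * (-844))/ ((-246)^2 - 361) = -118763420813/ 78742895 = -1508.24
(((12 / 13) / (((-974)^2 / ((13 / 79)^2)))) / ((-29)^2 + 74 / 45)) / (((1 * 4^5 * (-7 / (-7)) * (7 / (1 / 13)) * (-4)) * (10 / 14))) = -27 / 229894683819831296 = -0.00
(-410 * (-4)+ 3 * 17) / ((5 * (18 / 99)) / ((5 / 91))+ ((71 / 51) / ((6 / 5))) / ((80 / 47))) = 91070496 / 927779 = 98.16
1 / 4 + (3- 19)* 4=-255 / 4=-63.75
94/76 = 47/38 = 1.24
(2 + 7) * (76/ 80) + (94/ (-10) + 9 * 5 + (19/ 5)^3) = 49511/ 500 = 99.02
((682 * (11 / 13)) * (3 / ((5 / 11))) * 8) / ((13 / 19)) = 37630032 / 845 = 44532.58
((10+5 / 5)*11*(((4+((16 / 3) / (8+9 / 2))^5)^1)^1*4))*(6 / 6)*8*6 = 73767345521408 / 791015625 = 93256.50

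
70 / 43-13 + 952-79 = 37050 / 43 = 861.63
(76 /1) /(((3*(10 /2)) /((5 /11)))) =76 /33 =2.30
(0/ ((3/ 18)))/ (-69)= 0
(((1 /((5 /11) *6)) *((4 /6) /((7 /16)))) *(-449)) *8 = -632192 /315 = -2006.96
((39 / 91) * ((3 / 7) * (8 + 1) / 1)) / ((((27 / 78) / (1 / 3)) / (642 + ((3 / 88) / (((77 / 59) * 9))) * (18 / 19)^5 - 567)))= 12269309064714 / 102765536797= 119.39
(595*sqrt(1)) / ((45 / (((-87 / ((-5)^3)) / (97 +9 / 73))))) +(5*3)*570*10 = 227323376923 / 2658750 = 85500.09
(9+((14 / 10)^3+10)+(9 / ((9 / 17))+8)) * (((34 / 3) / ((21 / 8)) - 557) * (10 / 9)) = -406894834 / 14175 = -28705.10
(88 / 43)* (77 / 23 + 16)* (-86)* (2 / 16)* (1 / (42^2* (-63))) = 4895 / 1278018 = 0.00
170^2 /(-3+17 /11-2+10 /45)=-143055 /16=-8940.94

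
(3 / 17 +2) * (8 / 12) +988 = 50462 / 51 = 989.45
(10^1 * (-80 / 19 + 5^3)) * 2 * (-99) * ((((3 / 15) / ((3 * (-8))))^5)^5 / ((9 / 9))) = 187 / 7458963441305807597705625600000000000000000000000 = 0.00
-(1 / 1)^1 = -1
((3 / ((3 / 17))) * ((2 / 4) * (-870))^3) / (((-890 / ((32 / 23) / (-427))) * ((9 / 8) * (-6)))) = 663380800 / 874069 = 758.96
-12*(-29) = 348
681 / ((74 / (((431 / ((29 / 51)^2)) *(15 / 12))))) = 3817110555 / 248936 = 15333.70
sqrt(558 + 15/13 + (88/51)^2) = sqrt(247095433)/663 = 23.71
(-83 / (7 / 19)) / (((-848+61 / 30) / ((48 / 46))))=1135440 / 4086019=0.28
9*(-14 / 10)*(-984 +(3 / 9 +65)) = 57876 / 5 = 11575.20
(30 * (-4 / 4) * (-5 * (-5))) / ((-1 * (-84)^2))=125 / 1176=0.11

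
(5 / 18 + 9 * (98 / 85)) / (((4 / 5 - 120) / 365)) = -5949865 / 182376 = -32.62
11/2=5.50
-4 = -4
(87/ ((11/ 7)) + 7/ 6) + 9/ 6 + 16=2443/ 33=74.03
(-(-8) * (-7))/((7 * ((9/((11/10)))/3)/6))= -88/5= -17.60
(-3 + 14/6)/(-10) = 0.07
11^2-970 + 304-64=-609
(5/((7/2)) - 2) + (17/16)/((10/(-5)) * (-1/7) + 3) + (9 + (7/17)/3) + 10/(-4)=839387/131376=6.39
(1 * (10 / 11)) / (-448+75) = -10 / 4103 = -0.00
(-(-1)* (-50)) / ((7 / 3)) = -150 / 7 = -21.43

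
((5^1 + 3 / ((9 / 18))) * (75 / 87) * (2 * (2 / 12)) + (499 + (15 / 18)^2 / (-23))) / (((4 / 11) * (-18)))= -132628793 / 1728864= -76.71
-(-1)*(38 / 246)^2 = 361 / 15129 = 0.02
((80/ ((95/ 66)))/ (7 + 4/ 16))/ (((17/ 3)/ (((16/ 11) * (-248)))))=-4571136/ 9367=-488.00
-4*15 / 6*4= -40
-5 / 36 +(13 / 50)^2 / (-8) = -26521 / 180000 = -0.15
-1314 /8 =-657 /4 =-164.25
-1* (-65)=65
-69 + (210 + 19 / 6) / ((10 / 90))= 1849.50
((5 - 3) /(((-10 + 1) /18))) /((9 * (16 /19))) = -0.53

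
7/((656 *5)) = 7/3280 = 0.00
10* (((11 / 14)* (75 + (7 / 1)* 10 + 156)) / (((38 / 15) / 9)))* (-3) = -957825 / 38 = -25205.92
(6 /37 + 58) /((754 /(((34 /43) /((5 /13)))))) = 36584 /230695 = 0.16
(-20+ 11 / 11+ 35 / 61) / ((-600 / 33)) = 3091 / 3050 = 1.01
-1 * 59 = -59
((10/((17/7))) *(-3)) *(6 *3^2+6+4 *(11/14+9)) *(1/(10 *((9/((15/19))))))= -3470/323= -10.74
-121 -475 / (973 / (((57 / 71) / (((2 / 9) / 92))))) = -19568093 / 69083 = -283.25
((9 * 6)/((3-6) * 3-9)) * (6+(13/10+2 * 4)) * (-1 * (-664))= -30477.60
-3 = -3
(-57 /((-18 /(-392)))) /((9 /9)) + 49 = -1192.33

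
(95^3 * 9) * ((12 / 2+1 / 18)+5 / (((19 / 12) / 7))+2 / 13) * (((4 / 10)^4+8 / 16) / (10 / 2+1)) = 9952500333 / 520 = 19139423.72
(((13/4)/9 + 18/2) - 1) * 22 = 3311/18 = 183.94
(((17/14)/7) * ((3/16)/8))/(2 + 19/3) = 153/313600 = 0.00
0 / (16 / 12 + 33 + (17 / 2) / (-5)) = 0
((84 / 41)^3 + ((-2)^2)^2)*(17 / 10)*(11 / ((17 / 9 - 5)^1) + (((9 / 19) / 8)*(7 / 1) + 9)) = 2253557655 / 9166493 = 245.85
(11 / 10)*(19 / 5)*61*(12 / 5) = 76494 / 125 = 611.95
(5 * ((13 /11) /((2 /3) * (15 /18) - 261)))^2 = 342225 /664814656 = 0.00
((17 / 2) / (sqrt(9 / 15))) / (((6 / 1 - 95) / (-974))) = 8279 *sqrt(15) / 267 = 120.09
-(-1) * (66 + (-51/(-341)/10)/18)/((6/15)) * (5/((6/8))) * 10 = 33759425/3069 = 11000.14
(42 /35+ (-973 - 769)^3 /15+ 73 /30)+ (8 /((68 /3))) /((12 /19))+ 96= -29955184249 /85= -352413932.34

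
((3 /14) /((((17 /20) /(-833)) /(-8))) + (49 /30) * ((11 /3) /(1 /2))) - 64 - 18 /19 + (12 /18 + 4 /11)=15311911 /9405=1628.06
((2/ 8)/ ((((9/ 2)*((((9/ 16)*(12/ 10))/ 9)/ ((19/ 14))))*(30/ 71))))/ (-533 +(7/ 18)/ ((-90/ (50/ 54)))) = -145692/ 32639033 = -0.00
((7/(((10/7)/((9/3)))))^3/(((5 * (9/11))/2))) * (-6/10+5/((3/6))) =182473599/12500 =14597.89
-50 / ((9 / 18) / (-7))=700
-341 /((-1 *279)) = 11 /9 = 1.22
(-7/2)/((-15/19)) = 133/30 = 4.43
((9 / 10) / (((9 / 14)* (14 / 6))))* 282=846 / 5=169.20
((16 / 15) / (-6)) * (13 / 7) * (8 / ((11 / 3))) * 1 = -832 / 1155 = -0.72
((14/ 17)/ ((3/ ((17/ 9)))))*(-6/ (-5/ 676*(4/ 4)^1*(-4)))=-4732/ 45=-105.16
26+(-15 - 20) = -9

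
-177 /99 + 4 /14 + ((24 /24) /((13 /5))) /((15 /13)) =-90 /77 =-1.17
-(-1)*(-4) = -4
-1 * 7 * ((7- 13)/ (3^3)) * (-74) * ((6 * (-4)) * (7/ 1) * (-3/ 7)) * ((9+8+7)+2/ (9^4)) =-1305078208/ 6561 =-198914.53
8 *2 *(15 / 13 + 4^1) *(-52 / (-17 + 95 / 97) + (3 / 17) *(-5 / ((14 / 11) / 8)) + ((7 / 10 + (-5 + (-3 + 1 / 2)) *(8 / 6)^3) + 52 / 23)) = -83621763608 / 59242365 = -1411.52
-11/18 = -0.61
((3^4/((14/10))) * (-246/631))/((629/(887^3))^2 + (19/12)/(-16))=9316077183798670635776640/40871701623586306682083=227.93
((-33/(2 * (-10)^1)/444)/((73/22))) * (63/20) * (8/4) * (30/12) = 0.02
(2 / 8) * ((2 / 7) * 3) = 3 / 14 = 0.21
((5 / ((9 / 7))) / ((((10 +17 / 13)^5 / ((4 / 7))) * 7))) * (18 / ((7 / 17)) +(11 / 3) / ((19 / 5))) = 132380806220 / 1725441021189459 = 0.00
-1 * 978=-978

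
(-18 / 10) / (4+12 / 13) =-117 / 320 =-0.37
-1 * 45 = -45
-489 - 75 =-564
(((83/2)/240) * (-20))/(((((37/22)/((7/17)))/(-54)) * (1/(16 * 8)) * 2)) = 1840608/629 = 2926.24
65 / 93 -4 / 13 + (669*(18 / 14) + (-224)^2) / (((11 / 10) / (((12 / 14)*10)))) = 259151581147 / 651651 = 397684.62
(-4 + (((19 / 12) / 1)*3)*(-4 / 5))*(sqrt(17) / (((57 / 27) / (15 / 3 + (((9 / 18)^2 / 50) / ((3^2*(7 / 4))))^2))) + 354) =-13806 / 5-644962513*sqrt(17) / 34912500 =-2837.37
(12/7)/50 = 6/175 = 0.03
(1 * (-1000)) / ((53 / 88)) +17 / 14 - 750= -1787599 / 742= -2409.16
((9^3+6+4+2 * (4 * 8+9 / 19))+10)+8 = 15617 / 19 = 821.95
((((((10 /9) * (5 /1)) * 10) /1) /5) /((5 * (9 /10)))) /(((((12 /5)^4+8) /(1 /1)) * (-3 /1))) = -15625 /781731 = -0.02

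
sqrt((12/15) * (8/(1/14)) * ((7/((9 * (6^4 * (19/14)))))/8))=7 * sqrt(665)/2565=0.07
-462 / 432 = -77 / 72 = -1.07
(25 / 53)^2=0.22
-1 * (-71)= 71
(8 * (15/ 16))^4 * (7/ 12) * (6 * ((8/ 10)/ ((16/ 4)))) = 70875/ 32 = 2214.84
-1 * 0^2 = 0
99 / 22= 9 / 2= 4.50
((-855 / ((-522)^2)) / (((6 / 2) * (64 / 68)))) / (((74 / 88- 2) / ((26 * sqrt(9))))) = 13585 / 181656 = 0.07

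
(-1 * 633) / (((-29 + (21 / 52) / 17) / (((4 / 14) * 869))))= 972536136 / 179305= 5423.92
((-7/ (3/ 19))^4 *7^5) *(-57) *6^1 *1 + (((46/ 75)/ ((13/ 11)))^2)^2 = -20065792361810806755722954/ 903687890625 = -22204339097576.15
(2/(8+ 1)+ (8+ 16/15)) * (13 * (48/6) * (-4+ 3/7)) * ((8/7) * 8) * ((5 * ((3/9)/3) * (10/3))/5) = -139110400/11907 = -11683.08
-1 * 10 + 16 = 6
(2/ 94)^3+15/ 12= 519119/ 415292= 1.25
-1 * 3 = -3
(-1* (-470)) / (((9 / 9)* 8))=235 / 4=58.75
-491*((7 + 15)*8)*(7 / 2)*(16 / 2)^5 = -9910878208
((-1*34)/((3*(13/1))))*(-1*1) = 34/39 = 0.87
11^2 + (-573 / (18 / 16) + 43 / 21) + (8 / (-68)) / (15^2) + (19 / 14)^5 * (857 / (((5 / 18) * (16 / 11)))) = 154353672922621 / 16457414400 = 9378.97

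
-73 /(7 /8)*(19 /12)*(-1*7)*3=2774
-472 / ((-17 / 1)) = 472 / 17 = 27.76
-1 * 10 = -10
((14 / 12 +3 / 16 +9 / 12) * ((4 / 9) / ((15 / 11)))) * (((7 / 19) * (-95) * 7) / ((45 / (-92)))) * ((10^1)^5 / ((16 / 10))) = 15651212500 / 729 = 21469427.30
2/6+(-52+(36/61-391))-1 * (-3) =-80351/183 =-439.08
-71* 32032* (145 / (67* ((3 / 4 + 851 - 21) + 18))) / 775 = -37687936 / 5036725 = -7.48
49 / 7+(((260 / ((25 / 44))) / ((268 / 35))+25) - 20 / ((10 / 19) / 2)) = 1056 / 67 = 15.76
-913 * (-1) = 913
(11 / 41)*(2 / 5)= 22 / 205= 0.11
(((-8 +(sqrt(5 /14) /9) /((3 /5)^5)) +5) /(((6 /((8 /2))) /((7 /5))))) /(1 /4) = -56 /5 +2500 * sqrt(70) /6561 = -8.01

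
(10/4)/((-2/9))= -45/4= -11.25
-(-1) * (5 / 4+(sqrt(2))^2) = 13 / 4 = 3.25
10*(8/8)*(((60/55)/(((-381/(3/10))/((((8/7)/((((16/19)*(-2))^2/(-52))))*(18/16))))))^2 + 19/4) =186071528727121/3916957327360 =47.50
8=8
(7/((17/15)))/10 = 21/34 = 0.62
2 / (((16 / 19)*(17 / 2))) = 19 / 68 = 0.28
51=51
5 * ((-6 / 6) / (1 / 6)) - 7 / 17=-517 / 17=-30.41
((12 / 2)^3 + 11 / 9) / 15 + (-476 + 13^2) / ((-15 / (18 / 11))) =71239 / 1485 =47.97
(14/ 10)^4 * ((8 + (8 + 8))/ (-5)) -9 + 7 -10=-95124/ 3125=-30.44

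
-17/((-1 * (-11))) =-17/11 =-1.55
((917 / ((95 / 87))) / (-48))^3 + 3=-18795705725857 / 3511808000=-5352.15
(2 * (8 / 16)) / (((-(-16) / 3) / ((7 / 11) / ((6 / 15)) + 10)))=765 / 352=2.17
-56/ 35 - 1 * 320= -321.60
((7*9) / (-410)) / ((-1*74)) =63 / 30340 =0.00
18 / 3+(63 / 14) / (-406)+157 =162.99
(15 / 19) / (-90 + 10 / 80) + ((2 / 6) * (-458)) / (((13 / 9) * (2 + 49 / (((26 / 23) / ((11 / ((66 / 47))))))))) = -231636288 / 727871741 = -0.32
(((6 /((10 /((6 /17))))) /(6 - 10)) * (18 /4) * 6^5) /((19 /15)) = -472392 /323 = -1462.51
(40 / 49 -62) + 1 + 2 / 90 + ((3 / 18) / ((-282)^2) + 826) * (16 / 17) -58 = 9633318308 / 14612535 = 659.25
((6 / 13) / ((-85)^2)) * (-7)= -0.00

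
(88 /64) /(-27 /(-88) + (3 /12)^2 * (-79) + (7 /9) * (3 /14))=-726 /2357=-0.31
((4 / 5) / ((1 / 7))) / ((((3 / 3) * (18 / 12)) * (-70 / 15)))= -0.80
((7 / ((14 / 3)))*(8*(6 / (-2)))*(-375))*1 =13500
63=63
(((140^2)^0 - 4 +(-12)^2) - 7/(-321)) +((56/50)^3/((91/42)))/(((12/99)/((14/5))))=50858600756/326015625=156.00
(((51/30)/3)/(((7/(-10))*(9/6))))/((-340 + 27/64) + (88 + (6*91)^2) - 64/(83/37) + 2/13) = -2347904/1295744055795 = -0.00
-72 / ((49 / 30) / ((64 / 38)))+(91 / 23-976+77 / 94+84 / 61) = -128195610309 / 122782142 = -1044.09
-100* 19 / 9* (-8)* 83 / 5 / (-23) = -252320 / 207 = -1218.94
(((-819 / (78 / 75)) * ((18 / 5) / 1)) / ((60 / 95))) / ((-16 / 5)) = 89775 / 64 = 1402.73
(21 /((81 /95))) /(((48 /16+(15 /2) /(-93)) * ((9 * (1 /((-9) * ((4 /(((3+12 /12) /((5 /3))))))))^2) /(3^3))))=1030750 /181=5694.75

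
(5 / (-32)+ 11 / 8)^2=1521 / 1024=1.49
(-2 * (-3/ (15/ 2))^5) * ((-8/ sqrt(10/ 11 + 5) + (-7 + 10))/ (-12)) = -16/ 3125 + 128 * sqrt(715)/ 609375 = 0.00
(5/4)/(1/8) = 10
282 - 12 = 270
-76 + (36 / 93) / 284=-167273 / 2201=-76.00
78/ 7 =11.14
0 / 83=0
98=98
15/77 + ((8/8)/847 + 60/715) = 3082/11011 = 0.28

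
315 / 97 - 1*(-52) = 5359 / 97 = 55.25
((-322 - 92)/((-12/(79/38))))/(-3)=-1817/76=-23.91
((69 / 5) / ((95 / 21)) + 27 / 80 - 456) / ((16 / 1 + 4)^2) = -3439851 / 3040000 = -1.13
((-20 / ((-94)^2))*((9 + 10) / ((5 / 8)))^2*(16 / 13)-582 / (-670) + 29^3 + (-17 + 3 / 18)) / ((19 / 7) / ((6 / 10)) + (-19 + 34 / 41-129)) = -403720463481643 / 2363085459410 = -170.84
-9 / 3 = -3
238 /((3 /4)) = 952 /3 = 317.33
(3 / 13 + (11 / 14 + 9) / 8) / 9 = 2117 / 13104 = 0.16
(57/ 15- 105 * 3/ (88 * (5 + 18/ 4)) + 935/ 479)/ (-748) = -10762311/ 1497660560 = -0.01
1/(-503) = -0.00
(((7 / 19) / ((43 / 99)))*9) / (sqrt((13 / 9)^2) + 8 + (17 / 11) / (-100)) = 61746300 / 76264499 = 0.81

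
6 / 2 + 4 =7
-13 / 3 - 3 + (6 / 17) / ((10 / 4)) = -1834 / 255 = -7.19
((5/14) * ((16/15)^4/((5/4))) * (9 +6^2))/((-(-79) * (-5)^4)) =0.00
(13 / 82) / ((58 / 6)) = 39 / 2378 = 0.02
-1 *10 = -10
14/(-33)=-14/33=-0.42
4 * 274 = 1096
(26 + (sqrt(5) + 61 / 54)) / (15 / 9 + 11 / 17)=51*sqrt(5) / 118 + 24905 / 2124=12.69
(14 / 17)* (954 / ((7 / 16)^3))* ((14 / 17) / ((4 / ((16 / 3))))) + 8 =20856632 / 2023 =10309.75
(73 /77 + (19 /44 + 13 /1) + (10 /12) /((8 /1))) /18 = 0.80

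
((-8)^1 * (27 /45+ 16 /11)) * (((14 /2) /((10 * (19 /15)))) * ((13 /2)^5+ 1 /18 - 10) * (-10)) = 2640969443 /2508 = 1053018.12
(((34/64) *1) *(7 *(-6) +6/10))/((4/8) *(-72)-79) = 0.19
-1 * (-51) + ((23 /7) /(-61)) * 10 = 21547 /427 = 50.46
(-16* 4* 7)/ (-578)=224/ 289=0.78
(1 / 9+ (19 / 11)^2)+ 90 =93.09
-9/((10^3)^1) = -9/1000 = -0.01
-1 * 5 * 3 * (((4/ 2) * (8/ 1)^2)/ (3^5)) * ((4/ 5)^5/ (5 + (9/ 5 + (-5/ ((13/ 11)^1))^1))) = -1703936/ 1690875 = -1.01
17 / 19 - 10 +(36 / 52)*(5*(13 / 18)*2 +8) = 1.43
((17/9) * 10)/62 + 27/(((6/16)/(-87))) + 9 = -1745060/279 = -6254.70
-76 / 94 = -38 / 47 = -0.81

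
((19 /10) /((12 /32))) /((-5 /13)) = -13.17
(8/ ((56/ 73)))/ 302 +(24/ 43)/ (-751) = 2306653/ 68267402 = 0.03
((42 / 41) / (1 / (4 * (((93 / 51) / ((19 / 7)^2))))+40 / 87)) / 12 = 1850142 / 31855319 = 0.06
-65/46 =-1.41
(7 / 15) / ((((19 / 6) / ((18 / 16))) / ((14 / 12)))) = 147 / 760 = 0.19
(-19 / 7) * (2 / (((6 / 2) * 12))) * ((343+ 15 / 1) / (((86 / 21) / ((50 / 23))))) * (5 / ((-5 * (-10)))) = -2.87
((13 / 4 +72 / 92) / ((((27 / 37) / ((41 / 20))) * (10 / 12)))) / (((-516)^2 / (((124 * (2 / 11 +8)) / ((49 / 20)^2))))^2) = 386326805000 / 70520570691276321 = 0.00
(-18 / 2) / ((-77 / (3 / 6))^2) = -9 / 23716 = -0.00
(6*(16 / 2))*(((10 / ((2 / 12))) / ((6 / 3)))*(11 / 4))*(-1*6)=-23760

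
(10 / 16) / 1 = 5 / 8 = 0.62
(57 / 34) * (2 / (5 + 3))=57 / 136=0.42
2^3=8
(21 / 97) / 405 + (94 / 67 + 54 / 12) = 10359083 / 1754730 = 5.90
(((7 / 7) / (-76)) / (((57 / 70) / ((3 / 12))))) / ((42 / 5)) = -0.00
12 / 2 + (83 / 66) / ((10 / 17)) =5371 / 660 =8.14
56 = 56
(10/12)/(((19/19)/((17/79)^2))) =1445/37446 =0.04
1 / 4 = 0.25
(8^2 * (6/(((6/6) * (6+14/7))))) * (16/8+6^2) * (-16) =-29184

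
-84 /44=-21 /11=-1.91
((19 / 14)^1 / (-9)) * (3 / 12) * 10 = -95 / 252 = -0.38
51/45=17/15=1.13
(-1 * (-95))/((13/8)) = 760/13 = 58.46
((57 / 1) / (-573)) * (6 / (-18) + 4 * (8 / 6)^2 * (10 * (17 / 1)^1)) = -120.22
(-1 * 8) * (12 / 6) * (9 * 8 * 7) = -8064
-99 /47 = -2.11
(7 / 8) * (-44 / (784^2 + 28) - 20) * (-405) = 7087.53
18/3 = 6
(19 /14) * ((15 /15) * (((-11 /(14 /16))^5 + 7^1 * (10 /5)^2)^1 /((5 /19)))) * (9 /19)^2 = -213712367166 /588245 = -363305.03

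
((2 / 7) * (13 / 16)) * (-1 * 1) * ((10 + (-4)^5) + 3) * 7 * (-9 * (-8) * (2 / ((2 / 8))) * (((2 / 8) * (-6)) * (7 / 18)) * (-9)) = 4968054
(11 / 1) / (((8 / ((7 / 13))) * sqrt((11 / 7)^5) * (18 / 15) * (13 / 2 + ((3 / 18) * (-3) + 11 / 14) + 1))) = 12005 * sqrt(77) / 4114968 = 0.03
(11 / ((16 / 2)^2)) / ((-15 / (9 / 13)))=-33 / 4160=-0.01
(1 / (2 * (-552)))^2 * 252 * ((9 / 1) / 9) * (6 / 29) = 21 / 490912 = 0.00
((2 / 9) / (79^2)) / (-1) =-2 / 56169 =-0.00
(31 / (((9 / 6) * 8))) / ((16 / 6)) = 31 / 32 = 0.97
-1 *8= -8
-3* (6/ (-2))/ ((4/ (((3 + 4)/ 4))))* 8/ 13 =63/ 26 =2.42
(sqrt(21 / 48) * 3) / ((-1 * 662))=-3 * sqrt(7) / 2648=-0.00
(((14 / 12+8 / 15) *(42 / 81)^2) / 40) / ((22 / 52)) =10829 / 400950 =0.03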